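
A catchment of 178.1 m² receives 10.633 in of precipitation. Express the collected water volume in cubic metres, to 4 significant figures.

48.10 cubic metres

Depth: 10.633 in × 25.4 = 270.0782 mm.
1 mm over 1 m² is 1 L, so volume = 270.0782 × 178.1 = 48100.927 L = 48.10 m³.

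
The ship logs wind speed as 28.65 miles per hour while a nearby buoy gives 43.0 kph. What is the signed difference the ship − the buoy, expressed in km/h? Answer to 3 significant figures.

3.11 km/h

the ship: 28.65 mph = 46.1077 km/h.
Difference: 46.1077 − 43.0000 = 3.11 km/h.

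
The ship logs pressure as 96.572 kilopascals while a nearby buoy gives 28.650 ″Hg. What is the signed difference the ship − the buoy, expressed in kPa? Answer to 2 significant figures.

the buoy: 28.650 inHg = 97.0200 kPa.
Difference: 96.5720 − 97.0200 = -0.45 kPa.

-0.45 kPa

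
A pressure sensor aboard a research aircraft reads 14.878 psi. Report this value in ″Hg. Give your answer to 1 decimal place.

1 psi = 2.03602 inHg, so 14.878 × 2.03602 = 30.3 inHg.

30.3 inHg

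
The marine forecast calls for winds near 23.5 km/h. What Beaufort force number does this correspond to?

Beaufort force 4

23.5 km/h = 6.5 m/s, which is Beaufort 4 (moderate breeze, 5.5–7.9 m/s).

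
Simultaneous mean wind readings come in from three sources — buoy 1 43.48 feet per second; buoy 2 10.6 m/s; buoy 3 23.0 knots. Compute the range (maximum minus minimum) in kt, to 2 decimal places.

5.16 kt

buoy 1: 43.48 ft/s = 25.7612 kt.
buoy 2: 10.6 m/s = 20.6048 kt.
Spread: 25.7612 − 20.6048 = 5.16 kt.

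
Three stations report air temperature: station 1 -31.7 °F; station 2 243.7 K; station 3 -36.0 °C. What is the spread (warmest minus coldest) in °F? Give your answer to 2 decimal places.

station 1: -31.7 °F = -35.389 °C.
station 2: 243.7 K = -29.450 °C.
Spread: (-29.450) − (-36.000) = 6.550 °C = 11.79 °F.

11.79 °F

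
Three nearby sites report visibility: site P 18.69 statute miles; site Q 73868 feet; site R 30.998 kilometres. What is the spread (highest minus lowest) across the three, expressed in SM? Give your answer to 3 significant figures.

5.27 SM

site Q: 73868 ft = 13.9902 SM.
site R: 30.998 km = 19.2613 SM.
Spread: 19.2613 − 13.9902 = 5.27 SM.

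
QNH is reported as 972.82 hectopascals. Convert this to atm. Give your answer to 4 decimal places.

1 hPa = 0.000986923 atm, so 972.82 × 0.000986923 = 0.9601 atm.

0.9601 atm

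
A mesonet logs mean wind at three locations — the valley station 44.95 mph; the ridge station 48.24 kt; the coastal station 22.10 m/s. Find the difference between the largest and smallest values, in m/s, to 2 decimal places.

the valley station: 44.95 mph = 20.0944 m/s.
the ridge station: 48.24 kt = 24.8168 m/s.
Spread: 24.8168 − 20.0944 = 4.72 m/s.

4.72 m/s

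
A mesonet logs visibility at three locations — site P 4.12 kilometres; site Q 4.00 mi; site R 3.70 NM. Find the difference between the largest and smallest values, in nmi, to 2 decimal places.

1.48 nmi

site P: 4.12 km = 2.2246 nmi.
site Q: 4.00 SM = 3.4759 nmi.
Spread: 3.7000 − 2.2246 = 1.48 nmi.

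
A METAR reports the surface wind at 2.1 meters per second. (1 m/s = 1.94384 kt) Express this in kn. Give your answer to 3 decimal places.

4.082 kt

1 m/s = 1.94384 kt, so 2.1 × 1.94384 = 4.082 kt.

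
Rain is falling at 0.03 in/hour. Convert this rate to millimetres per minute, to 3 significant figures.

0.03 in/hour × 25.4 mm/in × 0.0166667 hour/minute = 0.0127 mm/minute.

0.0127 mm/minute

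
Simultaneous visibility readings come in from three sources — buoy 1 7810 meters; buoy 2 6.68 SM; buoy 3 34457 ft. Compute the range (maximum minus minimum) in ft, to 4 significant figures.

buoy 1: 7810 m = 25623.36 ft.
buoy 2: 6.68 SM = 35270.40 ft.
Spread: 35270.40 − 25623.36 = 9647 ft.

9647 ft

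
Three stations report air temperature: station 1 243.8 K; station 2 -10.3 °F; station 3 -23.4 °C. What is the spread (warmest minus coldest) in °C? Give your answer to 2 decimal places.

station 1: 243.8 K = -29.350 °C.
station 2: -10.3 °F = -23.500 °C.
Spread: (-23.400) − (-29.350) = 5.950 °C.

5.95 °C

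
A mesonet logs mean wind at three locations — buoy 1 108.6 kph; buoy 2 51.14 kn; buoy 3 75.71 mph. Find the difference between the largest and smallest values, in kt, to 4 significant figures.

buoy 1: 108.6 km/h = 58.6393 kt.
buoy 3: 75.71 mph = 65.7902 kt.
Spread: 65.7902 − 51.1400 = 14.65 kt.

14.65 kt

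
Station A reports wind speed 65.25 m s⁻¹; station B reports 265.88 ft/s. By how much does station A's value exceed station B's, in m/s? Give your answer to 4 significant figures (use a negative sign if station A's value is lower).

station B: 265.88 ft/s = 81.0402 m/s.
Difference: 65.2500 − 81.0402 = -15.79 m/s.

-15.79 m/s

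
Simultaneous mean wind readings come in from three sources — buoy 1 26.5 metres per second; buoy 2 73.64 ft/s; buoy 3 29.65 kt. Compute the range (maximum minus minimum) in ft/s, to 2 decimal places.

buoy 1: 26.5 m/s = 86.9423 ft/s.
buoy 3: 29.65 kt = 50.0436 ft/s.
Spread: 86.9423 − 50.0436 = 36.90 ft/s.

36.90 ft/s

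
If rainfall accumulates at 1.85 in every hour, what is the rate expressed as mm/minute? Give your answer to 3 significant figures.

1.85 in/hour × 25.4 mm/in × 0.0166667 hour/minute = 0.783 mm/minute.

0.783 mm/minute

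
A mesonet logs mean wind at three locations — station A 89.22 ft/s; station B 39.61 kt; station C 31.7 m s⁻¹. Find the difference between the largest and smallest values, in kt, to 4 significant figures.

station A: 89.22 ft/s = 52.8614 kt.
station C: 31.7 m/s = 61.6199 kt.
Spread: 61.6199 − 39.6100 = 22.01 kt.

22.01 kt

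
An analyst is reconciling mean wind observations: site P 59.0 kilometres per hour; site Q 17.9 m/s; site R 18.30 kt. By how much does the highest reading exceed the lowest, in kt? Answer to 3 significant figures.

16.5 kt

site P: 59.0 km/h = 31.857 kt.
site Q: 17.9 m/s = 34.795 kt.
Spread: 34.795 − 18.300 = 16.5 kt.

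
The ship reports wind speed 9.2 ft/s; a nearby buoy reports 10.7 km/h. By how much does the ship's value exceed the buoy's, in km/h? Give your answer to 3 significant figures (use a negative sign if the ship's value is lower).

the ship: 9.2 ft/s = 10.09498 km/h.
Difference: 10.09498 − 10.70000 = -0.605 km/h.

-0.605 km/h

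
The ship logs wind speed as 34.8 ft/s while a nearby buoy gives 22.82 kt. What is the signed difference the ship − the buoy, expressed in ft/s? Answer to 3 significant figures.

the buoy: 22.82 kt = 38.5158 ft/s.
Difference: 34.8000 − 38.5158 = -3.72 ft/s.

-3.72 ft/s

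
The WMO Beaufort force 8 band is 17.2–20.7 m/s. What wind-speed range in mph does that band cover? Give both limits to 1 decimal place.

17.2–20.7 m/s × 2.237 = 38.5–46.3 mph.

38.5 to 46.3 mph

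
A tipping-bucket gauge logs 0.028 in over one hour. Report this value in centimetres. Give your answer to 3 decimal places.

1 in = 2.54 cm, so 0.028 × 2.54 = 0.071 cm.

0.071 cm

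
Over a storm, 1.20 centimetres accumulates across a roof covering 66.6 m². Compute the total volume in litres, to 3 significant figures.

Depth: 1.20 cm × 10 = 12 mm.
1 mm over 1 m² is 1 L, so volume = 12 × 66.6 = 799.2 L ≈ 799 L.

799 litres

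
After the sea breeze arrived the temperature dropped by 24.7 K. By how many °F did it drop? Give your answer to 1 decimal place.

A change of 1 °C equals a change of 1.8 °F: Δ°F = 24.7 × 1.8 = 44.5 °F.

44.5 °F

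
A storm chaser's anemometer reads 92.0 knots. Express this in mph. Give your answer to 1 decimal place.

105.9 mph

1 kt = 1.15078 mph, so 92.0 × 1.15078 = 105.9 mph.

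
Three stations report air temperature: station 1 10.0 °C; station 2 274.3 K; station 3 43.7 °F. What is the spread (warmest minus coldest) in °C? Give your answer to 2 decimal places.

station 2: 274.3 K = 1.150 °C.
station 3: 43.7 °F = 6.500 °C.
Spread: 10.000 − 1.150 = 8.850 °C.

8.85 °C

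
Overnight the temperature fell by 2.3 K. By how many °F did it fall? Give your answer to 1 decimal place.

4.1 °F

For a temperature change the 32° offset cancels: Δ°F = 2.3 × 1.8 = 4.1 °F.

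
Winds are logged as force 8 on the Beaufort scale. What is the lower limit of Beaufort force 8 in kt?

Beaufort 8 (gale) spans 34–40 knots.

34 kt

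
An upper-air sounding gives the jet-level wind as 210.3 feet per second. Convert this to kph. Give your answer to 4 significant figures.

230.8 km/h

1 ft/s = 1.09728 km/h, so 210.3 × 1.09728 = 230.8 km/h.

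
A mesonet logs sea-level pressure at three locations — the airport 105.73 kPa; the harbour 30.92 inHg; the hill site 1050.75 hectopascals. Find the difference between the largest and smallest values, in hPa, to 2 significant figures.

the airport: 105.73 kPa = 1057.30 hPa.
the harbour: 30.92 inHg = 1047.07 hPa.
Spread: 1057.30 − 1047.07 = 10 hPa.

10 hPa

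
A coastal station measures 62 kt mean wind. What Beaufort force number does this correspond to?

62 kt lies in the Beaufort 11 band (violent storm, 56–63 kt).

Beaufort force 11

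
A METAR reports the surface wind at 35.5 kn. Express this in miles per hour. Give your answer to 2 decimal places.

1 kt = 1.15078 mph, so 35.5 × 1.15078 = 40.85 mph.

40.85 mph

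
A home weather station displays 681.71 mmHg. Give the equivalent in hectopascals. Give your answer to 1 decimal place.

1 mmHg = 1.33322 hPa, so 681.71 × 1.33322 = 908.9 hPa.

908.9 hPa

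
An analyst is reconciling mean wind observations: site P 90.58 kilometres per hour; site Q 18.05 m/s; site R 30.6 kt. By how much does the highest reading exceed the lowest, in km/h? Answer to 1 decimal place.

33.9 km/h

site Q: 18.05 m/s = 64.980 km/h.
site R: 30.6 kt = 56.671 km/h.
Spread: 90.580 − 56.671 = 33.9 km/h.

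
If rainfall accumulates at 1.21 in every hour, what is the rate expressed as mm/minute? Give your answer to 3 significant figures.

0.512 mm/minute

1.21 in/hour × 25.4 mm/in × 0.0166667 hour/minute = 0.512 mm/minute.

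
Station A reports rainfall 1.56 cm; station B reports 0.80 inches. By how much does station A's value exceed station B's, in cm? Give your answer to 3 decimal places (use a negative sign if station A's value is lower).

station B: 0.80 in = 2.03200 cm.
Difference: 1.56000 − 2.03200 = -0.472 cm.

-0.472 cm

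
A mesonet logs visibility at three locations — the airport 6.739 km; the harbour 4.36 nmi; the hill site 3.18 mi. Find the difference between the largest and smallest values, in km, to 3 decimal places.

the harbour: 4.36 nmi = 8.07472 km.
the hill site: 3.18 SM = 5.11771 km.
Spread: 8.07472 − 5.11771 = 2.957 km.

2.957 km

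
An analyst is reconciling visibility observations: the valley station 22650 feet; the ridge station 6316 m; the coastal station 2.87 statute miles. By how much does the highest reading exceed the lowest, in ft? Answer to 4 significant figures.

the ridge station: 6316 m = 20721.78 ft.
the coastal station: 2.87 SM = 15153.60 ft.
Spread: 22650.00 − 15153.60 = 7496 ft.

7496 ft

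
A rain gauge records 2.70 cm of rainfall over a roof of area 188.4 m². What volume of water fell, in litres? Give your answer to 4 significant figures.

Depth: 2.70 cm × 10 = 27 mm.
1 mm over 1 m² is 1 L, so volume = 27 × 188.4 = 5086.8 L ≈ 5087 L.

5087 litres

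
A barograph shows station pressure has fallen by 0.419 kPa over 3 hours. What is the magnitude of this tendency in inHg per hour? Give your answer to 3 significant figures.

0.419 kPa / 3 h × 0.2953 inHg/kPa = 0.0412 inHg/h.

0.0412 inHg per hour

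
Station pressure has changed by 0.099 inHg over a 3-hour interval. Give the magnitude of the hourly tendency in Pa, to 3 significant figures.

0.099 inHg / 3 h × 3386.39 Pa/inHg = 112 Pa/h.

112 Pa per hour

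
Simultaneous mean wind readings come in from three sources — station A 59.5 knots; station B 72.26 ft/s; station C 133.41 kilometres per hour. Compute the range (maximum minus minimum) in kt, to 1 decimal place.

station B: 72.26 ft/s = 42.813 kt.
station C: 133.41 km/h = 72.036 kt.
Spread: 72.036 − 42.813 = 29.2 kt.

29.2 kt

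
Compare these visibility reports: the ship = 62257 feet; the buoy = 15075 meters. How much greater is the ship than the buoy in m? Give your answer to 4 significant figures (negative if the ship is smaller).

the ship: 62257 ft = 18975.93 m.
Difference: 18975.93 − 15075.00 = 3901 m.

3901 m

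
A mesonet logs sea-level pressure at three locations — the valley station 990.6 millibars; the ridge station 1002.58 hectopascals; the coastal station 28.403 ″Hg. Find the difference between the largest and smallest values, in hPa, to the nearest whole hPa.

the valley station: 990.6 mb = 990.60 hPa.
the coastal station: 28.403 inHg = 961.84 hPa.
Spread: 1002.58 − 961.84 = 41 hPa.

41 hPa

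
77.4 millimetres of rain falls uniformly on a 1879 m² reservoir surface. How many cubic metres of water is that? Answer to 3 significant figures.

1 mm over 1 m² is 1 L, so volume = 77.4 × 1879 = 145434.6 L = 145 m³.

145 cubic metres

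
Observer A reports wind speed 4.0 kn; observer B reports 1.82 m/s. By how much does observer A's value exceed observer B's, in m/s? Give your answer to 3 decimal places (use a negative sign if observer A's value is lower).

observer A: 4.0 kt = 2.05778 m/s.
Difference: 2.05778 − 1.82000 = 0.238 m/s.

0.238 m/s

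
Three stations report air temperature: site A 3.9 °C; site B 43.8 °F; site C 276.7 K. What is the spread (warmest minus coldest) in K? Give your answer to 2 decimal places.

site B: 43.8 °F = 6.556 °C.
site C: 276.7 K = 3.550 °C.
Spread: 6.556 − 3.550 = 3.006 °C.

3.01 K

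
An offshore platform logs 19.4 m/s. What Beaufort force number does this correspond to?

19.4 m/s lies in the Beaufort 8 band (gale, 17.2–20.7 m/s).

Beaufort force 8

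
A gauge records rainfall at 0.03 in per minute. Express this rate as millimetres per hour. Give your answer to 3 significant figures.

45.7 mm/hour

0.03 in/minute × 25.4 mm/in × 60 minute/hour = 45.7 mm/hour.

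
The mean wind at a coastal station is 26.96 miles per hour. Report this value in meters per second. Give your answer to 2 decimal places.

1 mph = 0.44704 m/s, so 26.96 × 0.44704 = 12.05 m/s.

12.05 m/s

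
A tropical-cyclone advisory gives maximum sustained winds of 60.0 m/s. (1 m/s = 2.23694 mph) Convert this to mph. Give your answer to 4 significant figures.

1 m/s = 2.23694 mph, so 60.0 × 2.23694 = 134.2 mph.

134.2 mph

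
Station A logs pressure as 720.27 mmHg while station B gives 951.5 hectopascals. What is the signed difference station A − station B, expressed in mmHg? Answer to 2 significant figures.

station B: 951.5 hPa = 713.684 mmHg.
Difference: 720.270 − 713.684 = 6.6 mmHg.

6.6 mmHg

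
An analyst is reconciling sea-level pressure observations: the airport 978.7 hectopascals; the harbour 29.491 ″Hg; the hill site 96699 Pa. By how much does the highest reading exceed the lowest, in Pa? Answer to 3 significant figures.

the airport: 978.7 hPa = 97870.00 Pa.
the harbour: 29.491 inHg = 99868.00 Pa.
Spread: 99868.00 − 96699.00 = 3170 Pa.

3170 Pa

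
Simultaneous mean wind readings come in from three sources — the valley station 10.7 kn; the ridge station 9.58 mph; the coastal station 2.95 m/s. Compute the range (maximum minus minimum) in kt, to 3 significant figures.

the ridge station: 9.58 mph = 8.3248 kt.
the coastal station: 2.95 m/s = 5.7343 kt.
Spread: 10.7000 − 5.7343 = 4.97 kt.

4.97 kt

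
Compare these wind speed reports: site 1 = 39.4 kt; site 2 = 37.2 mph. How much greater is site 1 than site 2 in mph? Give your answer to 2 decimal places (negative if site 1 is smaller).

8.14 mph

site 1: 39.4 kt = 45.3407 mph.
Difference: 45.3407 − 37.2000 = 8.14 mph.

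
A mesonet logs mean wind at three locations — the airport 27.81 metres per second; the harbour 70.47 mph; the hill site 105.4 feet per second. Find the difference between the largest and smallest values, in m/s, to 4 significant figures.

the harbour: 70.47 mph = 31.50291 m/s.
the hill site: 105.4 ft/s = 32.12592 m/s.
Spread: 32.12592 − 27.81000 = 4.316 m/s.

4.316 m/s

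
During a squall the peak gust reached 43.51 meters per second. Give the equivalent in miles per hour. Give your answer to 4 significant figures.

1 m/s = 2.23694 mph, so 43.51 × 2.23694 = 97.33 mph.

97.33 mph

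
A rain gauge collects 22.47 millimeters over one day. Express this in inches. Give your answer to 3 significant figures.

1 mm = 0.0393701 in, so 22.47 × 0.0393701 = 0.885 in.

0.885 in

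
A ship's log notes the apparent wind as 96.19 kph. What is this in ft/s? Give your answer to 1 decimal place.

87.7 ft/s

1 km/h = 0.911344 ft/s, so 96.19 × 0.911344 = 87.7 ft/s.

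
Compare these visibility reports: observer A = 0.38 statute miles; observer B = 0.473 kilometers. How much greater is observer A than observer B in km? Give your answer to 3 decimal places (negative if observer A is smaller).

0.139 km

observer A: 0.38 SM = 0.61155 km.
Difference: 0.61155 − 0.47300 = 0.139 km.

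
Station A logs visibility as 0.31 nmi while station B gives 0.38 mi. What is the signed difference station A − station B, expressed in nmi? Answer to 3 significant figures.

-0.0202 nmi

station B: 0.38 SM = 0.330211 nmi.
Difference: 0.310000 − 0.330211 = -0.0202 nmi.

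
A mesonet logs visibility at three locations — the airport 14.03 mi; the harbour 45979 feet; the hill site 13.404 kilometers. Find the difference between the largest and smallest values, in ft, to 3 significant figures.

30100 ft

the airport: 14.03 SM = 74078.40 ft.
the hill site: 13.404 km = 43976.38 ft.
Spread: 74078.40 − 43976.38 = 30100 ft.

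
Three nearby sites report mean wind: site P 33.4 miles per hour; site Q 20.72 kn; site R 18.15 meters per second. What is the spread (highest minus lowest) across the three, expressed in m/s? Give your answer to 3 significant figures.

7.49 m/s

site P: 33.4 mph = 14.9311 m/s.
site Q: 20.72 kt = 10.6593 m/s.
Spread: 18.1500 − 10.6593 = 7.49 m/s.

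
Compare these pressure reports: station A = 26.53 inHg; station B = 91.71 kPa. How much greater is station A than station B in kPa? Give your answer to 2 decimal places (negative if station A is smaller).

-1.87 kPa

station A: 26.53 inHg = 89.8409 kPa.
Difference: 89.8409 − 91.7100 = -1.87 kPa.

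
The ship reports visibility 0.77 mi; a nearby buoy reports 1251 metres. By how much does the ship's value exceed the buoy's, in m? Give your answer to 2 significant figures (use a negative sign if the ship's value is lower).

the ship: 0.77 SM = 1239.19 m.
Difference: 1239.19 − 1251.00 = -12 m.

-12 m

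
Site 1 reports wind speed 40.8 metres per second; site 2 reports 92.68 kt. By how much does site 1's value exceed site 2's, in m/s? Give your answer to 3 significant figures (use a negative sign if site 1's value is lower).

-6.88 m/s

site 2: 92.68 kt = 47.6787 m/s.
Difference: 40.8000 − 47.6787 = -6.88 m/s.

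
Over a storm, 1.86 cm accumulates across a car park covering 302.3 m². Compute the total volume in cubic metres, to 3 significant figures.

Depth: 1.86 cm × 10 = 18.6 mm.
1 mm over 1 m² is 1 L, so volume = 18.6 × 302.3 = 5622.78 L = 5.62 m³.

5.62 cubic metres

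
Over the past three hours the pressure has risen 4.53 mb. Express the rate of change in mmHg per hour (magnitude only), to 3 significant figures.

1.13 mmHg per hour

4.53 mb / 3 h × 0.750062 mmHg/mb = 1.13 mmHg/h.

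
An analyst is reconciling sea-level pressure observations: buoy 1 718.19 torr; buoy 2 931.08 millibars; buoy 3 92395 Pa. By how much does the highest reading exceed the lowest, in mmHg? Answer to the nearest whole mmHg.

buoy 2: 931.08 mb = 698.37 mmHg.
buoy 3: 92395 Pa = 693.02 mmHg.
Spread: 718.19 − 693.02 = 25 mmHg.

25 mmHg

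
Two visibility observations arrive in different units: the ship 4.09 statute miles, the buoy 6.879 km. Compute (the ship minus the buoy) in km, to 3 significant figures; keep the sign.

the ship: 4.09 SM = 6.58222 km.
Difference: 6.58222 − 6.87900 = -0.297 km.

-0.297 km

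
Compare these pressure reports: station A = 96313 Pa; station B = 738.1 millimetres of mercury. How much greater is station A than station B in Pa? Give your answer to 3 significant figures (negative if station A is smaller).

station B: 738.1 mmHg = 98405.25 Pa.
Difference: 96313.00 − 98405.25 = -2090 Pa.

-2090 Pa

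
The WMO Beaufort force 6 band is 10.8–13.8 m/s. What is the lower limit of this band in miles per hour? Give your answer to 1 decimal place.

10.8–13.8 m/s × 2.237 = 24.2–30.9 mph.

24.2 mph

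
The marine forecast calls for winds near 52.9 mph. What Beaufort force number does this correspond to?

52.9 mph = 23.6 m/s, which is Beaufort 9 (strong gale, 20.8–24.4 m/s).

Beaufort force 9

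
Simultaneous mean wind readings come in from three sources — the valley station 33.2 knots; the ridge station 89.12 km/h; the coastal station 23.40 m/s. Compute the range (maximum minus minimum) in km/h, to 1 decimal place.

27.6 km/h

the valley station: 33.2 kt = 61.486 km/h.
the coastal station: 23.40 m/s = 84.240 km/h.
Spread: 89.120 − 61.486 = 27.6 km/h.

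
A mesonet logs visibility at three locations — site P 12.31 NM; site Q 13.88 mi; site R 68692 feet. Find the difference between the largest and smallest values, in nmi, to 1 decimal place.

1.0 nmi

site Q: 13.88 SM = 12.061 nmi.
site R: 68692 ft = 11.305 nmi.
Spread: 12.310 − 11.305 = 1.0 nmi.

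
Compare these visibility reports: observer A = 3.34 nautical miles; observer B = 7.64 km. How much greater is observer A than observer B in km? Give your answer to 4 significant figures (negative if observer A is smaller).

observer A: 3.34 nmi = 6.18568 km.
Difference: 6.18568 − 7.64000 = -1.454 km.

-1.454 km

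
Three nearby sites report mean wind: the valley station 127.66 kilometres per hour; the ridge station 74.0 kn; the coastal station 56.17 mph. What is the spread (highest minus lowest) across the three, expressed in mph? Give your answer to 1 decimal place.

the valley station: 127.66 km/h = 79.324 mph.
the ridge station: 74.0 kt = 85.158 mph.
Spread: 85.158 − 56.170 = 29.0 mph.

29.0 mph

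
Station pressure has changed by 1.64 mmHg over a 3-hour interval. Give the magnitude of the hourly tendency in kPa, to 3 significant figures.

0.0729 kPa per hour

1.64 mmHg / 3 h × 0.133322 kPa/mmHg = 0.0729 kPa/h.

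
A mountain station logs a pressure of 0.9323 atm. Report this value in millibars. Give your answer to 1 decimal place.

1 atm = 1013.25 mb, so 0.9323 × 1013.25 = 944.7 mb.

944.7 mb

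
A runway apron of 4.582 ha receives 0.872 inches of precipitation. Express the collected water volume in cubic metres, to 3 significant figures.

1010 cubic metres

Depth: 0.872 in × 25.4 = 22.1488 mm.
Area: 4.582 ha = 45820 m².
1 mm over 1 m² is 1 L, so volume = 22.1488 × 45820 = 1014858 L = 1010 m³.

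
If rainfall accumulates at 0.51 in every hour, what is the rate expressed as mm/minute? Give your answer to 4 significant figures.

0.51 in/hour × 25.4 mm/in × 0.0166667 hour/minute = 0.2159 mm/minute.

0.2159 mm/minute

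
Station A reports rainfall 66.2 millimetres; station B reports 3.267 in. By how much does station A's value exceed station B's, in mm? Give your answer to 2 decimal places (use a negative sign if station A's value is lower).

-16.78 mm

station B: 3.267 in = 82.9818 mm.
Difference: 66.2000 − 82.9818 = -16.78 mm.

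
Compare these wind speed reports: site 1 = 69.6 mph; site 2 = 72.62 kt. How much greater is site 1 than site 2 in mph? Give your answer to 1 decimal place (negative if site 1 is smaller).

-14.0 mph

site 2: 72.62 kt = 83.570 mph.
Difference: 69.600 − 83.570 = -14.0 mph.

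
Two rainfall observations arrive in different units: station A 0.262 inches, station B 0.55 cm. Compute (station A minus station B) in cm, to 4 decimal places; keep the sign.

0.1155 cm

station A: 0.262 in = 0.665480 cm.
Difference: 0.665480 − 0.550000 = 0.1155 cm.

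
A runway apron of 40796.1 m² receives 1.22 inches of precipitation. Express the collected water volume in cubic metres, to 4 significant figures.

Depth: 1.22 in × 25.4 = 30.988 mm.
1 mm over 1 m² is 1 L, so volume = 30.988 × 40796.1 = 1264189.5 L = 1264 m³.

1264 cubic metres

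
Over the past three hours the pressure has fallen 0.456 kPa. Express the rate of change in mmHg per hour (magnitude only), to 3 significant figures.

0.456 kPa / 3 h × 7.50062 mmHg/kPa = 1.14 mmHg/h.

1.14 mmHg per hour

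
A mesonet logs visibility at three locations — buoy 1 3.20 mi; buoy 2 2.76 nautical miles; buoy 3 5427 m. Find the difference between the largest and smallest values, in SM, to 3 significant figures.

0.196 SM

buoy 2: 2.76 nmi = 3.17615 SM.
buoy 3: 5427 m = 3.37218 SM.
Spread: 3.37218 − 3.17615 = 0.196 SM.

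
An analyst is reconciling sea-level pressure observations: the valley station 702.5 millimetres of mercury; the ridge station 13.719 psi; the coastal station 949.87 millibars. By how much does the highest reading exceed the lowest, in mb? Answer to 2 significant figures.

13 mb

the valley station: 702.5 mmHg = 936.59 mb.
the ridge station: 13.719 psi = 945.89 mb.
Spread: 949.87 − 936.59 = 13 mb.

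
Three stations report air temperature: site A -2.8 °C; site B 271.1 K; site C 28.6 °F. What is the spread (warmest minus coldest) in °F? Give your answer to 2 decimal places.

1.64 °F

site B: 271.1 K = -2.050 °C.
site C: 28.6 °F = -1.889 °C.
Spread: (-1.889) − (-2.800) = 0.911 °C = 1.64 °F.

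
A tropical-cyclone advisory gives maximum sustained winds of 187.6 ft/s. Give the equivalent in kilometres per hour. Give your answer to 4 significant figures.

1 ft/s = 1.09728 km/h, so 187.6 × 1.09728 = 205.8 km/h.

205.8 km/h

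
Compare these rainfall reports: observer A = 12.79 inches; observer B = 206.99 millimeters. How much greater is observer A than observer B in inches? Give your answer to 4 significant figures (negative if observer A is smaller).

4.641 in

observer B: 206.99 mm = 8.14921 in.
Difference: 12.79000 − 8.14921 = 4.641 in.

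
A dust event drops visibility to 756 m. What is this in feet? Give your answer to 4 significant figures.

1 m = 3.28084 ft, so 756 × 3.28084 = 2480 ft.

2480 ft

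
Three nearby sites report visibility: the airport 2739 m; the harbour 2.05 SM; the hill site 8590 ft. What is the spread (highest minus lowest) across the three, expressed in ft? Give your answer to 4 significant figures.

the airport: 2739 m = 8986.22 ft.
the harbour: 2.05 SM = 10824.00 ft.
Spread: 10824.00 − 8590.00 = 2234 ft.

2234 ft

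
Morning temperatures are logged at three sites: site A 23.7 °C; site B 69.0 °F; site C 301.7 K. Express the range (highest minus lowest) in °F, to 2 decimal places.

site B: 69.0 °F = 20.556 °C.
site C: 301.7 K = 28.550 °C.
Spread: 28.550 − 20.556 = 7.994 °C = 14.39 °F.

14.39 °F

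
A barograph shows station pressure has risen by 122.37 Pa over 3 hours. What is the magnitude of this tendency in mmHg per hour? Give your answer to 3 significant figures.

0.306 mmHg per hour

122.37 Pa / 3 h × 0.00750062 mmHg/Pa = 0.306 mmHg/h.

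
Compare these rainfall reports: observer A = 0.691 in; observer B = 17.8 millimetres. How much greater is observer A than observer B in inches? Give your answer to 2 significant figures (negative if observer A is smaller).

observer B: 17.8 mm = 0.700787 in.
Difference: 0.691000 − 0.700787 = -0.0098 in.

-0.0098 in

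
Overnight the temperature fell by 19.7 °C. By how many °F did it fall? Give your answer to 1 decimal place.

35.5 °F

For a temperature change the 32° offset cancels: Δ°F = 19.7 × 1.8 = 35.5 °F.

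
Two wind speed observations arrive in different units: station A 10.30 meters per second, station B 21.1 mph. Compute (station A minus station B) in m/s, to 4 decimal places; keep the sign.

station B: 21.1 mph = 9.432544 m/s.
Difference: 10.300000 − 9.432544 = 0.8675 m/s.

0.8675 m/s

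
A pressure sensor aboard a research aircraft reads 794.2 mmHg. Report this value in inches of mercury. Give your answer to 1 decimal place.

1 mmHg = 0.0393701 inHg, so 794.2 × 0.0393701 = 31.3 inHg.

31.3 inHg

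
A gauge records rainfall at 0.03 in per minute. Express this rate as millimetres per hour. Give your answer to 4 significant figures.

0.03 in/minute × 25.4 mm/in × 60 minute/hour = 45.72 mm/hour.

45.72 mm/hour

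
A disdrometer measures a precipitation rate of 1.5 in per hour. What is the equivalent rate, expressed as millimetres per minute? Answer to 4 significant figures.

0.6350 mm/minute

1.5 in/hour × 25.4 mm/in × 0.0166667 hour/minute = 0.6350 mm/minute.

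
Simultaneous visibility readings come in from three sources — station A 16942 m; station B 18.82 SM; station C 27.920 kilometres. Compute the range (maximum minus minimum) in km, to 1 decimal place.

13.3 km

station A: 16942 m = 16.942 km.
station B: 18.82 SM = 30.288 km.
Spread: 30.288 − 16.942 = 13.3 km.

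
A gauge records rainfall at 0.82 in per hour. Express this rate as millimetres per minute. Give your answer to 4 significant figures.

0.3471 mm/minute

0.82 in/hour × 25.4 mm/in × 0.0166667 hour/minute = 0.3471 mm/minute.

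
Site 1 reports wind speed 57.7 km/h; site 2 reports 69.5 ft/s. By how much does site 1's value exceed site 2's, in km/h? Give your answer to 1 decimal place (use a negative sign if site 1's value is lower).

-18.6 km/h

site 2: 69.5 ft/s = 76.261 km/h.
Difference: 57.700 − 76.261 = -18.6 km/h.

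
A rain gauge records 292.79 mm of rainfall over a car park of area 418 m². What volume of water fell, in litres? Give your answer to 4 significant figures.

1 mm over 1 m² is 1 L, so volume = 292.79 × 418 = 122386.22 L ≈ 122400 L.

122400 litres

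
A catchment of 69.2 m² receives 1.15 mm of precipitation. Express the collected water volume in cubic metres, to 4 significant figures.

1 mm over 1 m² is 1 L, so volume = 1.15 × 69.2 = 79.58 L = 0.07958 m³.

0.07958 cubic metres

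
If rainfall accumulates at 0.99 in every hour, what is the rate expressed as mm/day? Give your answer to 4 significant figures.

603.5 mm/day

0.99 in/hour × 25.4 mm/in × 24 hour/day = 603.5 mm/day.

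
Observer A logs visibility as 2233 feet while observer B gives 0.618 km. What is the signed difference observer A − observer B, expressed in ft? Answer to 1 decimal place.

observer B: 0.618 km = 2027.559 ft.
Difference: 2233.000 − 2027.559 = 205.4 ft.

205.4 ft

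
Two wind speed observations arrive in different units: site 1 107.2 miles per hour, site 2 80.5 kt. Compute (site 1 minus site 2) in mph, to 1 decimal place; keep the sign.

14.6 mph

site 2: 80.5 kt = 92.638 mph.
Difference: 107.200 − 92.638 = 14.6 mph.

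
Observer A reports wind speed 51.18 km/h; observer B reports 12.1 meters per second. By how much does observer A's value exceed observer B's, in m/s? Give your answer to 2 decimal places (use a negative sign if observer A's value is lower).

observer A: 51.18 km/h = 14.2167 m/s.
Difference: 14.2167 − 12.1000 = 2.12 m/s.

2.12 m/s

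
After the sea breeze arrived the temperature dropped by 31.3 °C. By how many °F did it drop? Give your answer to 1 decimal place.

56.3 °F

Converting a difference, only the 9/5 scale factor applies: Δ°F = 31.3 × 1.8 = 56.3 °F.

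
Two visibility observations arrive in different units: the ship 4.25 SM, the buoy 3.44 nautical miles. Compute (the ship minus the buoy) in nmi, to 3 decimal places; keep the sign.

the ship: 4.25 SM = 3.69315 nmi.
Difference: 3.69315 − 3.44000 = 0.253 nmi.

0.253 nmi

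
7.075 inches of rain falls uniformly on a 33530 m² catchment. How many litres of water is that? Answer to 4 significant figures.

Depth: 7.075 in × 25.4 = 179.705 mm.
1 mm over 1 m² is 1 L, so volume = 179.705 × 33530 = 6025508.6 L ≈ 6026000 L.

6026000 litres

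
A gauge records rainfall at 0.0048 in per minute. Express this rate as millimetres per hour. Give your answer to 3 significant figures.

7.32 mm/hour

0.0048 in/minute × 25.4 mm/in × 60 minute/hour = 7.32 mm/hour.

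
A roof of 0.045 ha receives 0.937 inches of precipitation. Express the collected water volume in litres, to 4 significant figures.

Depth: 0.937 in × 25.4 = 23.7998 mm.
Area: 0.045 ha = 450 m².
1 mm over 1 m² is 1 L, so volume = 23.7998 × 450 = 10709.91 L ≈ 10710 L.

10710 litres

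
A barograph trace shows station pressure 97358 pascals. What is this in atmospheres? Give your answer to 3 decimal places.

0.961 atm

1 Pa = 9.86923e-06 atm, so 97358 × 9.86923e-06 = 0.961 atm.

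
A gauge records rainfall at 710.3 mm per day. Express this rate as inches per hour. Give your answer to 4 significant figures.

710.3 mm/day × 0.0393701 in/mm × 0.0416667 day/hour = 1.165 in/hour.

1.165 in/hour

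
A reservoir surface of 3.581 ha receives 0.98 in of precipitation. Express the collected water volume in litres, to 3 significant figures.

891000 litres

Depth: 0.98 in × 25.4 = 24.892 mm.
Area: 3.581 ha = 35810 m².
1 mm over 1 m² is 1 L, so volume = 24.892 × 35810 = 891382.52 L ≈ 891000 L.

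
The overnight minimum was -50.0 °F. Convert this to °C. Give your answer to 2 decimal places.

°C = (°F − 32) × 5/9 = (-50.0 − 32) / 1.8 = -45.56 °C.

-45.56 °C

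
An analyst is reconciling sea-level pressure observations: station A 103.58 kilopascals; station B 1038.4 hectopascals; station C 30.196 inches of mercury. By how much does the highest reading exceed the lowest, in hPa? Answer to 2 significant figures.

station A: 103.58 kPa = 1035.80 hPa.
station C: 30.196 inHg = 1022.55 hPa.
Spread: 1038.40 − 1022.55 = 16 hPa.

16 hPa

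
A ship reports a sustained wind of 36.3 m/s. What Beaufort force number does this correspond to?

36.3 m/s lies in the Beaufort 12 band (hurricane force, ≥32.7 m/s).

Beaufort force 12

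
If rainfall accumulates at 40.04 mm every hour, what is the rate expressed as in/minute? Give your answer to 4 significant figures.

0.02627 in/minute

40.04 mm/hour × 0.0393701 in/mm × 0.0166667 hour/minute = 0.02627 in/minute.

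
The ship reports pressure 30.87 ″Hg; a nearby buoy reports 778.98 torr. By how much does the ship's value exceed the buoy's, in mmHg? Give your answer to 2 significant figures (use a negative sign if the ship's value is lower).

the ship: 30.87 inHg = 784.098 mmHg.
Difference: 784.098 − 778.980 = 5.1 mmHg.

5.1 mmHg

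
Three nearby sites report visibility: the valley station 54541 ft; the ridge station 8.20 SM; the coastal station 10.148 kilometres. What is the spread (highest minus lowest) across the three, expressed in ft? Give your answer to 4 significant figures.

21250 ft

the ridge station: 8.20 SM = 43296.00 ft.
the coastal station: 10.148 km = 33293.96 ft.
Spread: 54541.00 − 33293.96 = 21250 ft.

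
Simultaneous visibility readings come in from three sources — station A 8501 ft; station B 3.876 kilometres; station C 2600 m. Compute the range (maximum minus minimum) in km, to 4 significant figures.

1.285 km

station A: 8501 ft = 2.59110 km.
station C: 2600 m = 2.60000 km.
Spread: 3.87600 − 2.59110 = 1.285 km.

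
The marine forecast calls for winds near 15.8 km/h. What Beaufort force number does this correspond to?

15.8 km/h = 4.4 m/s, which is Beaufort 3 (gentle breeze, 3.4–5.4 m/s).

Beaufort force 3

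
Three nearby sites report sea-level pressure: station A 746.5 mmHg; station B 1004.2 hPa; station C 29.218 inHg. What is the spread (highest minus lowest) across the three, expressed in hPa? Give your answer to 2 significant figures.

station A: 746.5 mmHg = 995.25 hPa.
station C: 29.218 inHg = 989.44 hPa.
Spread: 1004.20 − 989.44 = 15 hPa.

15 hPa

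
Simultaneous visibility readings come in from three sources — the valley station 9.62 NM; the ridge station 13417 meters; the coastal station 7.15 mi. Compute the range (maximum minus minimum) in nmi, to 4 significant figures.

the ridge station: 13417 m = 7.24460 nmi.
the coastal station: 7.15 SM = 6.21318 nmi.
Spread: 9.62000 − 6.21318 = 3.407 nmi.

3.407 nmi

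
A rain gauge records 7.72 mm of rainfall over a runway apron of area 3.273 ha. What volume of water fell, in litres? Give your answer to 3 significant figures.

Area: 3.273 ha = 32730 m².
1 mm over 1 m² is 1 L, so volume = 7.72 × 32730 = 252675.6 L ≈ 253000 L.

253000 litres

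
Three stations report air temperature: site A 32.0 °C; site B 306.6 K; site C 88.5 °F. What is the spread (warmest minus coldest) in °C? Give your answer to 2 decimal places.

2.06 °C

site B: 306.6 K = 33.450 °C.
site C: 88.5 °F = 31.389 °C.
Spread: 33.450 − 31.389 = 2.061 °C.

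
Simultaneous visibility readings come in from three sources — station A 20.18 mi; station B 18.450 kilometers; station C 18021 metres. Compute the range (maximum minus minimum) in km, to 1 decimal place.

station A: 20.18 SM = 32.477 km.
station C: 18021 m = 18.021 km.
Spread: 32.477 − 18.021 = 14.5 km.

14.5 km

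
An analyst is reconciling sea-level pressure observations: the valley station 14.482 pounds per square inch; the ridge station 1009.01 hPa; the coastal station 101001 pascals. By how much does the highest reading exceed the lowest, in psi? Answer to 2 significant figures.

the ridge station: 1009.01 hPa = 14.6345 psi.
the coastal station: 101001 Pa = 14.6490 psi.
Spread: 14.6490 − 14.4820 = 0.17 psi.

0.17 psi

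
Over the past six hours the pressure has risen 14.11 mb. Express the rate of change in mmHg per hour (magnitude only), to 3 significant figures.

1.76 mmHg per hour

14.11 mb / 6 h × 0.750062 mmHg/mb = 1.76 mmHg/h.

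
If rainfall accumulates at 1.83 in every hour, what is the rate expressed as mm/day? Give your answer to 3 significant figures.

1.83 in/hour × 25.4 mm/in × 24 hour/day = 1120 mm/day.

1120 mm/day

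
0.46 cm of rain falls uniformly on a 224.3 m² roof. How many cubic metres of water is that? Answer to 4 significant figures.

Depth: 0.46 cm × 10 = 4.6 mm.
1 mm over 1 m² is 1 L, so volume = 4.6 × 224.3 = 1031.78 L = 1.032 m³.

1.032 cubic metres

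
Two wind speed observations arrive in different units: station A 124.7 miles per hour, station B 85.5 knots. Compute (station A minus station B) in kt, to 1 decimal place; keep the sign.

22.9 kt

station A: 124.7 mph = 108.361 kt.
Difference: 108.361 − 85.500 = 22.9 kt.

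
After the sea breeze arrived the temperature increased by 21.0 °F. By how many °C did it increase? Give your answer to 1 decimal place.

11.7 °C

For a temperature change the 32° offset cancels: Δ°C = 21.0 × 0.5556 = 11.7 °C.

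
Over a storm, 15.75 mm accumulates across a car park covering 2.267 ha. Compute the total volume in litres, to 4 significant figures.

357100 litres

Area: 2.267 ha = 22670 m².
1 mm over 1 m² is 1 L, so volume = 15.75 × 22670 = 357052.5 L ≈ 357100 L.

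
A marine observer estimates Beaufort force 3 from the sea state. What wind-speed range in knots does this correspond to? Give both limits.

Beaufort 3 (gentle breeze) spans 7–10 knots.

7 to 10 kt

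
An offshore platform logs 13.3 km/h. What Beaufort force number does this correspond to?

Beaufort force 3

13.3 km/h = 3.7 m/s, which is Beaufort 3 (gentle breeze, 3.4–5.4 m/s).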